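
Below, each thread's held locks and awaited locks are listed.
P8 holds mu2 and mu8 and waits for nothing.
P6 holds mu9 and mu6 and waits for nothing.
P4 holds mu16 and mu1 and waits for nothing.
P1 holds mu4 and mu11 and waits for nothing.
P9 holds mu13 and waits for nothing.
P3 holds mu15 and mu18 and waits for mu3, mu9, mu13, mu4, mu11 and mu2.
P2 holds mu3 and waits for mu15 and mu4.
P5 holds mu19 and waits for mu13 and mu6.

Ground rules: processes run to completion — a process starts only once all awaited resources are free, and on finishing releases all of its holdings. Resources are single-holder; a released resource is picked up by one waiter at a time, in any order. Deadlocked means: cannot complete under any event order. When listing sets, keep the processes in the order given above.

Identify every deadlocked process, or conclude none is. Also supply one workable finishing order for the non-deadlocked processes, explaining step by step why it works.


The deadlocked set is P3 and P2.
Key observation: the cycle P3 -> P2 -> P3 can never break — each member waits on the next; no other process is dragged down with it.
The rest can finish in the order P8, P6, P4, P1, P9, P5.
Check, step by step:
  P8 waits on nothing -> runs at once and releases mu2 and mu8
  P6 waits on nothing -> runs at once and releases mu9 and mu6
  P4 waits on nothing -> runs at once and releases mu16 and mu1
  P1 waits on nothing -> runs at once and releases mu4 and mu11
  P9 waits on nothing -> runs at once and releases mu13
  P5 waits on mu13 and mu6 — all released -> runs and releases mu19


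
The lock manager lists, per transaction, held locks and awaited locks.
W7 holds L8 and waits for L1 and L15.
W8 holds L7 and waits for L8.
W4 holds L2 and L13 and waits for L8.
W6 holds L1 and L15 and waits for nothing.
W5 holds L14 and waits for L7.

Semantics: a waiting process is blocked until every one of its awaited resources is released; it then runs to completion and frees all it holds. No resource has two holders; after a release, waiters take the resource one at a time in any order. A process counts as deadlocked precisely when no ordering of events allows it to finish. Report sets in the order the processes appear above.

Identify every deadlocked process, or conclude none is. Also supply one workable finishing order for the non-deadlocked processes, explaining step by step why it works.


No process is deadlocked.
Key observation: all waits point, directly or indirectly, at processes that can finish, so nothing is permanently blocked.
One completion order for the rest: W6, W7, W4, W8, W5.
Verifying each step:
  W6: no waits; runs immediately, freeing L1 and L15
  W7 waits on L1 and L15 — all released -> runs and releases L8
  W4 waits on L8 — all released -> runs and releases L2 and L13
  W8 waits on L8 — all released -> runs and releases L7
  W5 waits on L7 — all released -> runs and releases L14


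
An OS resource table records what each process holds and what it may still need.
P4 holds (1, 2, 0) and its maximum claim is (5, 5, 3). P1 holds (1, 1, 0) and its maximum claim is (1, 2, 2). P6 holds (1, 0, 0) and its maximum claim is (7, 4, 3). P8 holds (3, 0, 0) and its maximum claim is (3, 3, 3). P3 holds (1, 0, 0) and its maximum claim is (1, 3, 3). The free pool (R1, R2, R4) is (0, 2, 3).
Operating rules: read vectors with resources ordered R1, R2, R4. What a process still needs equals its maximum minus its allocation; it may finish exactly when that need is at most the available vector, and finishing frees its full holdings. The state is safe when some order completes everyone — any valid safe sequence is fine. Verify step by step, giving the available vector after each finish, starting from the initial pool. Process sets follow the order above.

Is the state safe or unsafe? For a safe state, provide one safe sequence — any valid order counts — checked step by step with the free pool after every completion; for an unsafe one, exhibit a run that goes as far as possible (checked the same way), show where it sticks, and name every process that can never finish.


SAFE — a valid safe sequence is P1, P8, P4, P3, P6.
Key observation: at P8 the run first touches a limit — (0, 3, 3) against (1, 3, 3), exact on a resource it actually requests.
Verifying each step:
  pool = (0, 2, 3)
  P1 needs (0, 1, 2) <= (0, 2, 3) -> finishes; pool += (1, 1, 0) = (1, 3, 3)
  P8 needs (0, 3, 3) <= (1, 3, 3) -> finishes; pool += (3, 0, 0) = (4, 3, 3)
  P4 needs (4, 3, 3) <= (4, 3, 3) -> finishes; pool += (1, 2, 0) = (5, 5, 3)
  P3 needs (0, 3, 3) <= (5, 5, 3) -> finishes; pool += (1, 0, 0) = (6, 5, 3)
  P6 needs (6, 4, 3) <= (6, 5, 3) -> finishes; pool += (1, 0, 0) = (7, 5, 3)


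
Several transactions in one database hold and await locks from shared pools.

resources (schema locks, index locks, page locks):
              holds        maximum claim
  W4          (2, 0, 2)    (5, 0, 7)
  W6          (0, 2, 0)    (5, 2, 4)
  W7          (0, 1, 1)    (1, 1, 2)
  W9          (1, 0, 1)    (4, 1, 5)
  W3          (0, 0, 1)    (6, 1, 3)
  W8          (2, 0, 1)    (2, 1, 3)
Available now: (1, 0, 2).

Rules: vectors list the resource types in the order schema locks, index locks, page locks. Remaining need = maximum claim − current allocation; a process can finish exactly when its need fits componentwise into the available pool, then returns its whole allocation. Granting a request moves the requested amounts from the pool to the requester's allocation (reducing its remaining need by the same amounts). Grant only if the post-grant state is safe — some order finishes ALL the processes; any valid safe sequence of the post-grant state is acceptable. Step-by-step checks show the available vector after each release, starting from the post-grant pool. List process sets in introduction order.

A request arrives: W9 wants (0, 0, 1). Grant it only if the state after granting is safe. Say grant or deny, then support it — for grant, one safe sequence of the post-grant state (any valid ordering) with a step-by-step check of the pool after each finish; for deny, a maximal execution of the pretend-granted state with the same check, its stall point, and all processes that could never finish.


GRANT: granting preserves safety; a valid post-grant sequence is W7, W8, W9, W4, W6, W3.
Key observation: post-grant, (1, 0, 1) remains, and an order beginning with W7 completes everyone.
Step-by-step check of the post-grant state:
  pool = (1, 0, 1)
  W7: need (1, 0, 1) fits (1, 0, 1); releases (0, 1, 1), pool now (1, 1, 2)
  W8: need (0, 1, 2) fits (1, 1, 2); releases (2, 0, 1), pool now (3, 1, 3)
  W9: need (3, 1, 3) fits (3, 1, 3); releases (1, 0, 2), pool now (4, 1, 5)
  W4: need (3, 0, 5) fits (4, 1, 5); releases (2, 0, 2), pool now (6, 1, 7)
  W6: need (5, 0, 4) fits (6, 1, 7); releases (0, 2, 0), pool now (6, 3, 7)
  W3: need (6, 1, 2) fits (6, 3, 7); releases (0, 0, 1), pool now (6, 3, 8)


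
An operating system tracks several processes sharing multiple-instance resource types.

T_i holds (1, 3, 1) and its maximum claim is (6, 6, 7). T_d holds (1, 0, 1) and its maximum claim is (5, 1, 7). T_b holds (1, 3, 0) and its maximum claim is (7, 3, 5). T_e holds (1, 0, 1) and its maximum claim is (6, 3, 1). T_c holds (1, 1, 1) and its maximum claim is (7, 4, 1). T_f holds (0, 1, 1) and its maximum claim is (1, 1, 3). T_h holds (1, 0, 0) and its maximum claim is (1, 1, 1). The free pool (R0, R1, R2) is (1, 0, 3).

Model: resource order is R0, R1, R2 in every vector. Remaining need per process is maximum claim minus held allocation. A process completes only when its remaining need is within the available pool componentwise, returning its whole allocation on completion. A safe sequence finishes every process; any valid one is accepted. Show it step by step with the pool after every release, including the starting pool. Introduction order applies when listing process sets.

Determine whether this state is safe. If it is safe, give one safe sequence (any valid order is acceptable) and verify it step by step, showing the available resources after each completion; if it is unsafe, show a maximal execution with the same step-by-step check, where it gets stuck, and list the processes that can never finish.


UNSAFE — no complete ordering exists.
Key observation: the pool after T_f, T_h is (2, 1, 4); every surviving request exceeds it in R0, so progress ends there.
The run T_f, T_h cannot be extended any further. Step-by-step check:
  pool = (1, 0, 3)
  T_f needs (1, 0, 2) <= (1, 0, 3) -> finishes; pool += (0, 1, 1) = (1, 1, 4)
  T_h needs (0, 1, 1) <= (1, 1, 4) -> finishes; pool += (1, 0, 0) = (2, 1, 4)
  blocked: T_i wants (5, 3, 6), pool (2, 1, 4) — not enough R0, R1 and R2
  blocked: T_d wants (4, 1, 6), pool (2, 1, 4) — not enough R0 and R2
  blocked: T_b wants (6, 0, 5), pool (2, 1, 4) — not enough R0 and R2
  blocked: T_e wants (5, 3, 0), pool (2, 1, 4) — not enough R0 and R1
  blocked: T_c wants (6, 3, 0), pool (2, 1, 4) — not enough R0 and R1
Never able to finish: T_i, T_d, T_b, T_e and T_c.


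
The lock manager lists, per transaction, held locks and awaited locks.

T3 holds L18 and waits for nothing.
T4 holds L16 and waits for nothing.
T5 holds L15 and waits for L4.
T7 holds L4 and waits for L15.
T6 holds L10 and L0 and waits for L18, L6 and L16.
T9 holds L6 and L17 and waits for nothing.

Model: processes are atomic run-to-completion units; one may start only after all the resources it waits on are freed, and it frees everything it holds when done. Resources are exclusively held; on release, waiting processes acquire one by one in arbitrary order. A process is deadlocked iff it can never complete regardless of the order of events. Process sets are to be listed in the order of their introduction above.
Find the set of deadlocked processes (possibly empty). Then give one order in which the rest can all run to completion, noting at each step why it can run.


Deadlocked: T5 and T7.
Key observation: along T5 -> T7 -> T5, each member waits on what the next one holds — a deadlock; no other process is dragged down with it.
A valid finishing order for the others: T9, T4, T3, T6.
Step-by-step check:
  run T9 (it waits on nothing); releases L6 and L17
  run T4 (it waits on nothing); releases L16
  run T3 (it waits on nothing); releases L18
  T6 waits on L18, L6 and L16 — all released -> runs and releases L10 and L0


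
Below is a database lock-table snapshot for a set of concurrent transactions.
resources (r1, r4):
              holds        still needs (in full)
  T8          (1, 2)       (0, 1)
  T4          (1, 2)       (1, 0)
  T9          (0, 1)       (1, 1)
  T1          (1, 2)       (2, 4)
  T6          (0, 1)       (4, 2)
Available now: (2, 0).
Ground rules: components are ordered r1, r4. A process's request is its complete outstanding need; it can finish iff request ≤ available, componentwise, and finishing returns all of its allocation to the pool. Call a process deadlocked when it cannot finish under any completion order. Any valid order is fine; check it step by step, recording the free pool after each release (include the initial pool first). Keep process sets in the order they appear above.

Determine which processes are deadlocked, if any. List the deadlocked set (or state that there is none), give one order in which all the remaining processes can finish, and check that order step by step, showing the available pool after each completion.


Nothing here is deadlocked.
Key observation: there is always a runnable process — T4 first — so the state unwinds completely.
One completion order for the rest: T4, T8, T1, T9, T6. Step-by-step check:
  pool = (2, 0)
  T4 needs (1, 0) <= (2, 0) -> finishes; pool += (1, 2) = (3, 2)
  T8 needs (0, 1) <= (3, 2) -> finishes; pool += (1, 2) = (4, 4)
  T1 needs (2, 4) <= (4, 4) -> finishes; pool += (1, 2) = (5, 6)
  T9 needs (1, 1) <= (5, 6) -> finishes; pool += (0, 1) = (5, 7)
  T6 needs (4, 2) <= (5, 7) -> finishes; pool += (0, 1) = (5, 8)


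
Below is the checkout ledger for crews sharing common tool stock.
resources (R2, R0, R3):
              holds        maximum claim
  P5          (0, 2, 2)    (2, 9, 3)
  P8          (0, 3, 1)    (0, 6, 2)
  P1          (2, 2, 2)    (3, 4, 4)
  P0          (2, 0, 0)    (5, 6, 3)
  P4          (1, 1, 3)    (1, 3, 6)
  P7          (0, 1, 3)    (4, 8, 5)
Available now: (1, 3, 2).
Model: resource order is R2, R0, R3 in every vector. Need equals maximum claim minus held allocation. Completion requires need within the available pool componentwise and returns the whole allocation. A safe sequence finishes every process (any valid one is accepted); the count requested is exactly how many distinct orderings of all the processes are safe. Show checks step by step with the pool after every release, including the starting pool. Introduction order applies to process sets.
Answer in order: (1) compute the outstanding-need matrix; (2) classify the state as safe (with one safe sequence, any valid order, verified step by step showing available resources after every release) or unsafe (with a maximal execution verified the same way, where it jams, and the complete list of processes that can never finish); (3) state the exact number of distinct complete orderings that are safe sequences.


(1) Need matrix, components ordered R2, R0, R3:
  P5: (2, 7, 1)
  P8: (0, 3, 1)
  P1: (1, 2, 2)
  P0: (3, 6, 3)
  P4: (0, 2, 3)
  P7: (4, 7, 2)
(2) SAFE — a valid safe sequence is P8, P1, P4, P7, P5, P0.
Key observation: reading the order forward, P8 is the first process whose need (0, 3, 1) meets the free pool (1, 3, 2) exactly on a resource it requests.
Walking it through:
  pool = (1, 3, 2)
  P8: need (0, 3, 1) fits (1, 3, 2); releases (0, 3, 1), pool now (1, 6, 3)
  P1: need (1, 2, 2) fits (1, 6, 3); releases (2, 2, 2), pool now (3, 8, 5)
  P4: need (0, 2, 3) fits (3, 8, 5); releases (1, 1, 3), pool now (4, 9, 8)
  P7: need (4, 7, 2) fits (4, 9, 8); releases (0, 1, 3), pool now (4, 10, 11)
  P5: need (2, 7, 1) fits (4, 10, 11); releases (0, 2, 2), pool now (4, 12, 13)
  P0: need (3, 6, 3) fits (4, 12, 13); releases (2, 0, 0), pool now (6, 12, 13)
(3) Exactly 48 of the possible complete orderings are safe sequences.


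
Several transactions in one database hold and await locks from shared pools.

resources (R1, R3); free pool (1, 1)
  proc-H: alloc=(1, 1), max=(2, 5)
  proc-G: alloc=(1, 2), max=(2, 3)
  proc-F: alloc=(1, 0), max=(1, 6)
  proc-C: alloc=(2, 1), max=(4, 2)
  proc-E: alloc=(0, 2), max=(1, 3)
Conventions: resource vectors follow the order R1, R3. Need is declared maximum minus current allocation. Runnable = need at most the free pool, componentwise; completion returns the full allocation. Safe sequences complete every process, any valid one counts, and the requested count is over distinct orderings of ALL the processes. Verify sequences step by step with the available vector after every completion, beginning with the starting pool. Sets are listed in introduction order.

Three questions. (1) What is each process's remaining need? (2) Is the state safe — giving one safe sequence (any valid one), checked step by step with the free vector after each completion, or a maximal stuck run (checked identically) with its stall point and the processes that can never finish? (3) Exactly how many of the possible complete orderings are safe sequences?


(1) Need matrix, components ordered R1, R3:
  proc-H: (1, 4)
  proc-G: (1, 1)
  proc-F: (0, 6)
  proc-C: (2, 1)
  proc-E: (1, 1)
(2) SAFE — a valid safe sequence is proc-G, proc-E, proc-H, proc-F, proc-C.
Key observation: proc-G marks the first exact bind of the order: its need (1, 1) fits the free (1, 1) with zero slack on a requested resource.
Check, step by step:
  pool = (1, 1)
  proc-G needs (1, 1) <= (1, 1) -> finishes; pool += (1, 2) = (2, 3)
  proc-E needs (1, 1) <= (2, 3) -> finishes; pool += (0, 2) = (2, 5)
  proc-H needs (1, 4) <= (2, 5) -> finishes; pool += (1, 1) = (3, 6)
  proc-F needs (0, 6) <= (3, 6) -> finishes; pool += (1, 0) = (4, 6)
  proc-C needs (2, 1) <= (4, 6) -> finishes; pool += (2, 1) = (6, 7)
(3) The exact count: 11 of the possible complete orderings are safe sequences.


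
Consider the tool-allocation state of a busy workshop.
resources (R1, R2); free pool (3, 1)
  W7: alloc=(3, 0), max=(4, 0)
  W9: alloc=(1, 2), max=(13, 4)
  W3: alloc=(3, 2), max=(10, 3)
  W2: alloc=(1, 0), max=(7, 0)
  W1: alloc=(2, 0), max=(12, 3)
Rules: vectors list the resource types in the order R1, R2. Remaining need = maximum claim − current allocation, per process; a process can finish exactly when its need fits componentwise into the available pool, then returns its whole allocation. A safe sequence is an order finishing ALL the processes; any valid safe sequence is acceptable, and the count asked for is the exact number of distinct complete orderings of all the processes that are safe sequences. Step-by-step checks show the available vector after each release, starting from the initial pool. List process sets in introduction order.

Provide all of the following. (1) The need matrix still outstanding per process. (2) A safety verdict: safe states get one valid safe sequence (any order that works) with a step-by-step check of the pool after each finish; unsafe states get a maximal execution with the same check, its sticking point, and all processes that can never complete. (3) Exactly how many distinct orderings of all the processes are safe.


(1) Remaining need (order R1, R2):
  W7: (1, 0)
  W9: (12, 2)
  W3: (7, 1)
  W2: (6, 0)
  W1: (10, 3)
(2) SAFE, for example via the order W7, W2, W3, W1, W9.
Key observation: W2 is the earliest step where a requested resource binds exactly: need (6, 0), pool (6, 1) at its turn.
Verifying each step:
  pool = (3, 1)
  run W7 (needs (1, 0), free (3, 1)); after release of (3, 0) the pool is (6, 1)
  run W2 (needs (6, 0), free (6, 1)); after release of (1, 0) the pool is (7, 1)
  run W3 (needs (7, 1), free (7, 1)); after release of (3, 2) the pool is (10, 3)
  run W1 (needs (10, 3), free (10, 3)); after release of (2, 0) the pool is (12, 3)
  run W9 (needs (12, 2), free (12, 3)); after release of (1, 2) the pool is (13, 5)
(3) Precisely 1 of the possible complete orderings is a safe sequence.


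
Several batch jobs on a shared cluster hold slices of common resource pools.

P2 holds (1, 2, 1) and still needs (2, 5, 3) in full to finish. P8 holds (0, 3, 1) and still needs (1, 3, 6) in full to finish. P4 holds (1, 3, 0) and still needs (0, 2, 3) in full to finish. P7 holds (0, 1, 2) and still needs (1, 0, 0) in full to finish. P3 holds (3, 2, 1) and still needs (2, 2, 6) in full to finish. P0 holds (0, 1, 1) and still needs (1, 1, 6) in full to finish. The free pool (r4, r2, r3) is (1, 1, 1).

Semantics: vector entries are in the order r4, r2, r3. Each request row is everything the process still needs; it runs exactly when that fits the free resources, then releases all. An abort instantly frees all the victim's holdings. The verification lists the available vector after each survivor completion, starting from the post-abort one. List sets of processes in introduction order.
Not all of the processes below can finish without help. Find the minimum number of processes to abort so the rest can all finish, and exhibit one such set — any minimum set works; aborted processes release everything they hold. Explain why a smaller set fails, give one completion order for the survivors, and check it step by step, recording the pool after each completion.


Minimum abort set: P8 and P3.
Key observation: P0 was stuck for good until P8 and P3 gave back (3, 5, 2); in the order shown it finishes at step 4.
Why nothing smaller works — every single abort fails: P2 alone leaves P8 blocked (short on r3); P8 alone leaves P3 blocked (short on r3); P4 alone leaves P8 blocked (short on r3); P7 alone leaves P8 blocked (short on r3); P3 alone leaves P8 blocked (short on r3); P0 alone leaves P8 blocked (short on r3).
Survivors finish in the order: P7, P2, P4, P0. Check, step by step (pool after the aborts first):
  pool = (4, 6, 3)
  run P7 (needs (1, 0, 0), free (4, 6, 3)); after release of (0, 1, 2) the pool is (4, 7, 5)
  run P2 (needs (2, 5, 3), free (4, 7, 5)); after release of (1, 2, 1) the pool is (5, 9, 6)
  run P4 (needs (0, 2, 3), free (5, 9, 6)); after release of (1, 3, 0) the pool is (6, 12, 6)
  run P0 (needs (1, 1, 6), free (6, 12, 6)); after release of (0, 1, 1) the pool is (6, 13, 7)


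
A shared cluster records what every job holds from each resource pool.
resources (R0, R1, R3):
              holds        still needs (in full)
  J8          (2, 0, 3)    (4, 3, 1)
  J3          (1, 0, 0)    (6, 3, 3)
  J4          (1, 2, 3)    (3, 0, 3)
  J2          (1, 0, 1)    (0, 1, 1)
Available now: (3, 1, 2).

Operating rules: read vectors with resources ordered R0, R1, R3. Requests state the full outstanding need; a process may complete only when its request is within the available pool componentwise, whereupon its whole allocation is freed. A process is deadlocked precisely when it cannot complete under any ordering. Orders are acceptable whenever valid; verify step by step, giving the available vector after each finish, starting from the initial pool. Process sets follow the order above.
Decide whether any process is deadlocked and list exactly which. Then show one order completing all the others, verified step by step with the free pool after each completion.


Nothing here is deadlocked.
Key observation: J2 can run right away; the returned allocation unlocks the remaining processes in turn.
A valid finishing order for the others: J2, J4, J8, J3. Step-by-step check:
  pool = (3, 1, 2)
  J2: need (0, 1, 1) fits (3, 1, 2); releases (1, 0, 1), pool now (4, 1, 3)
  J4: need (3, 0, 3) fits (4, 1, 3); releases (1, 2, 3), pool now (5, 3, 6)
  J8: need (4, 3, 1) fits (5, 3, 6); releases (2, 0, 3), pool now (7, 3, 9)
  J3: need (6, 3, 3) fits (7, 3, 9); releases (1, 0, 0), pool now (8, 3, 9)


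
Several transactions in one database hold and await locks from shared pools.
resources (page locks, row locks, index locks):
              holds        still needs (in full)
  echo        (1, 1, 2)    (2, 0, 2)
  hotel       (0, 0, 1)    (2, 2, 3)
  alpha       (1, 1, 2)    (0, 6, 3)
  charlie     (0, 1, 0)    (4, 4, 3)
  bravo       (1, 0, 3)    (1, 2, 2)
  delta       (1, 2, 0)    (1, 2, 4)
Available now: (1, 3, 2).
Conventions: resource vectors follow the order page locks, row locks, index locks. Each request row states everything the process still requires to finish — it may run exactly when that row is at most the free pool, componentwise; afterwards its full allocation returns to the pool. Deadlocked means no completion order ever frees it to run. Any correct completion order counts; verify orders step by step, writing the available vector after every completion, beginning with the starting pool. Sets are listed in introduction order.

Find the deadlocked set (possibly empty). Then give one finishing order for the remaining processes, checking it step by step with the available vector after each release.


No process is deadlocked.
Key observation: there is always a runnable process — bravo first — so the state unwinds completely.
One completion order for the rest: bravo, delta, echo, alpha, charlie, hotel. Verifying each step:
  pool = (1, 3, 2)
  bravo needs (1, 2, 2) <= (1, 3, 2) -> finishes; pool += (1, 0, 3) = (2, 3, 5)
  delta needs (1, 2, 4) <= (2, 3, 5) -> finishes; pool += (1, 2, 0) = (3, 5, 5)
  echo needs (2, 0, 2) <= (3, 5, 5) -> finishes; pool += (1, 1, 2) = (4, 6, 7)
  alpha needs (0, 6, 3) <= (4, 6, 7) -> finishes; pool += (1, 1, 2) = (5, 7, 9)
  charlie needs (4, 4, 3) <= (5, 7, 9) -> finishes; pool += (0, 1, 0) = (5, 8, 9)
  hotel needs (2, 2, 3) <= (5, 8, 9) -> finishes; pool += (0, 0, 1) = (5, 8, 10)


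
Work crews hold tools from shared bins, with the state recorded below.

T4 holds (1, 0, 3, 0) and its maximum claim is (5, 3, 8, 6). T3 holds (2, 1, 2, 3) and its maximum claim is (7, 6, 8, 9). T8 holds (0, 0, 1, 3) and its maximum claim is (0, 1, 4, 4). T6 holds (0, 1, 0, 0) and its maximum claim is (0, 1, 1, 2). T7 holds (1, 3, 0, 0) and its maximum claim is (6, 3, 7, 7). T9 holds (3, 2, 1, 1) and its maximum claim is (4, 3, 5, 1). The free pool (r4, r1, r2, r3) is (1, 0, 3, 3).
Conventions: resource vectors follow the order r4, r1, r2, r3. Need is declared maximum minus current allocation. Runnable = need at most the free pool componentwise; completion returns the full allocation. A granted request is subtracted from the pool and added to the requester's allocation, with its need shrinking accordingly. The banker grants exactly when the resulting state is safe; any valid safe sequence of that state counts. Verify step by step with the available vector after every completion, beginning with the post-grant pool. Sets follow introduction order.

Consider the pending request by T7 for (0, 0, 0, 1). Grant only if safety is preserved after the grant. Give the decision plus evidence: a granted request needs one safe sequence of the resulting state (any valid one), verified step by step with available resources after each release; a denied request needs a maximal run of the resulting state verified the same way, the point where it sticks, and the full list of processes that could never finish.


GRANT. The post-grant state is safe; one safe sequence: T6, T8, T9, T4, T7, T3.
Key observation: post-grant, (1, 0, 3, 2) remains, and an order beginning with T6 completes everyone.
Check on the post-grant state, step by step:
  pool = (1, 0, 3, 2)
  T6: need (0, 0, 1, 2) fits (1, 0, 3, 2); releases (0, 1, 0, 0), pool now (1, 1, 3, 2)
  T8: need (0, 1, 3, 1) fits (1, 1, 3, 2); releases (0, 0, 1, 3), pool now (1, 1, 4, 5)
  T9: need (1, 1, 4, 0) fits (1, 1, 4, 5); releases (3, 2, 1, 1), pool now (4, 3, 5, 6)
  T4: need (4, 3, 5, 6) fits (4, 3, 5, 6); releases (1, 0, 3, 0), pool now (5, 3, 8, 6)
  T7: need (5, 0, 7, 6) fits (5, 3, 8, 6); releases (1, 3, 0, 1), pool now (6, 6, 8, 7)
  T3: need (5, 5, 6, 6) fits (6, 6, 8, 7); releases (2, 1, 2, 3), pool now (8, 7, 10, 10)


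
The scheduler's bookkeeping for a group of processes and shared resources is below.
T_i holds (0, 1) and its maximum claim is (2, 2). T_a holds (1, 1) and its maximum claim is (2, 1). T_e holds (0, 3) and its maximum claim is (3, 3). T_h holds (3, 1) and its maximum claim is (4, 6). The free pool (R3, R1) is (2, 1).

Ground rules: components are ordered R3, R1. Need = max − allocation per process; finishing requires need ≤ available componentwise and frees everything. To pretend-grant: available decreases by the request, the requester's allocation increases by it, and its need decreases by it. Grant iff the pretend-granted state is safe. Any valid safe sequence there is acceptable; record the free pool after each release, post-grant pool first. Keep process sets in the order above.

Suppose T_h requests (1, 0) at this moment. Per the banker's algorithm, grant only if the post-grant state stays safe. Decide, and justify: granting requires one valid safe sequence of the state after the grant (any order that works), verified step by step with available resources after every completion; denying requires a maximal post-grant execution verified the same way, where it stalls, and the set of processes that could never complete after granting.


DENY — the pretend-granted state is unsafe.
Key observation: after T_a, T_i the pool peaks at (2, 3), and each blocked process is short somewhere: T_e on R3; T_h on R1.
On the post-grant state, T_a, T_i is a maximal run — nothing extends it. Verifying each step:
  pool = (1, 1)
  run T_a (needs (1, 0), free (1, 1)); after release of (1, 1) the pool is (2, 2)
  run T_i (needs (2, 1), free (2, 2)); after release of (0, 1) the pool is (2, 3)
  T_e still needs (3, 0) but only (2, 3) is free — short on R3
  T_h still needs (0, 5) but only (2, 3) is free — short on R1
Had the request been granted, T_e and T_h could never finish.


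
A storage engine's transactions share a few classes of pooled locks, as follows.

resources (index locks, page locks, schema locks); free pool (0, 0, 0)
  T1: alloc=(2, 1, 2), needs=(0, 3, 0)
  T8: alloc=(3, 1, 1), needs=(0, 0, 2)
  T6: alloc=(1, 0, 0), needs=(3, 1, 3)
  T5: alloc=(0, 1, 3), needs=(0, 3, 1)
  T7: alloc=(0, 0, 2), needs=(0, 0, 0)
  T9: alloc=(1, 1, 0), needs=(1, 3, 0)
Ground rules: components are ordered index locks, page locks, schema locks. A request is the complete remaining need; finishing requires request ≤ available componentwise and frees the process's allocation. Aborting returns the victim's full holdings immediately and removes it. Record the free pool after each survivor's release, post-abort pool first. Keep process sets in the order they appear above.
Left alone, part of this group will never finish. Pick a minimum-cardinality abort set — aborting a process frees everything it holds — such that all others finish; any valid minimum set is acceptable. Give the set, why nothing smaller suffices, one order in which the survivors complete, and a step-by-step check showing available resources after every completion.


Abort T5 and T9.
Key observation: no ordering could ever have run T1 before the abort of T5 and T9; with (1, 2, 3) back in the pool it fits at step 4.
Why nothing smaller works — every single abort fails: T1 alone leaves T5 blocked (short on page locks); T8 alone leaves T1 blocked (short on page locks); T6 alone leaves T1 blocked (short on page locks); T5 alone leaves T1 blocked (short on page locks); T7 alone leaves T1 blocked (short on page locks); T9 alone leaves T1 blocked (short on page locks).
Survivors finish in the order: T8, T7, T6, T1. Step-by-step check (pool after the aborts first):
  pool = (1, 2, 3)
  T8: need (0, 0, 2) fits (1, 2, 3); releases (3, 1, 1), pool now (4, 3, 4)
  T7: need (0, 0, 0) fits (4, 3, 4); releases (0, 0, 2), pool now (4, 3, 6)
  T6: need (3, 1, 3) fits (4, 3, 6); releases (1, 0, 0), pool now (5, 3, 6)
  T1: need (0, 3, 0) fits (5, 3, 6); releases (2, 1, 2), pool now (7, 4, 8)


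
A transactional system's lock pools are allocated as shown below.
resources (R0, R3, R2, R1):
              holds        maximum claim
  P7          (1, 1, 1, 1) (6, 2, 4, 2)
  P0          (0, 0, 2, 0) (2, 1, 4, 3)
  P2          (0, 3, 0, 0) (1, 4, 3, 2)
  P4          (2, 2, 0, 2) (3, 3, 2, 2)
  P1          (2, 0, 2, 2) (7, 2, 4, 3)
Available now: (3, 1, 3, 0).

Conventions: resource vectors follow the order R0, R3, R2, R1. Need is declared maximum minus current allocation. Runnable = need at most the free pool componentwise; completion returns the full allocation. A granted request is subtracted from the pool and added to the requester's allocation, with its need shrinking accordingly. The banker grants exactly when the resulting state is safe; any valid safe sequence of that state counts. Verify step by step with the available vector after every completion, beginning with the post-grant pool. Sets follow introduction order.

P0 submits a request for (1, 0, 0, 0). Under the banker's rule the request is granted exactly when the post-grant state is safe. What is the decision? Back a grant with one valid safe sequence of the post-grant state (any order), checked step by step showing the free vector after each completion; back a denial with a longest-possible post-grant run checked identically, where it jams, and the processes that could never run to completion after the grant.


DENY: after the grant no complete ordering would exist.
Key observation: after P4, P2 the pool peaks at (4, 6, 3, 2), and each blocked process is short somewhere: P7 on R0; P0 on R1; P1 on R0.
Pretend the grant happened; the run P4, P2 goes as far as possible. Step-by-step check:
  pool = (2, 1, 3, 0)
  run P4 (needs (1, 1, 2, 0), free (2, 1, 3, 0)); after release of (2, 2, 0, 2) the pool is (4, 3, 3, 2)
  run P2 (needs (1, 1, 3, 2), free (4, 3, 3, 2)); after release of (0, 3, 0, 0) the pool is (4, 6, 3, 2)
  P7 still needs (5, 1, 3, 1) but only (4, 6, 3, 2) is free — short on R0
  P0 still needs (1, 1, 2, 3) but only (4, 6, 3, 2) is free — short on R1
  P1 still needs (5, 2, 2, 1) but only (4, 6, 3, 2) is free — short on R0
Post-grant, the permanently blocked set is P7, P0 and P1.


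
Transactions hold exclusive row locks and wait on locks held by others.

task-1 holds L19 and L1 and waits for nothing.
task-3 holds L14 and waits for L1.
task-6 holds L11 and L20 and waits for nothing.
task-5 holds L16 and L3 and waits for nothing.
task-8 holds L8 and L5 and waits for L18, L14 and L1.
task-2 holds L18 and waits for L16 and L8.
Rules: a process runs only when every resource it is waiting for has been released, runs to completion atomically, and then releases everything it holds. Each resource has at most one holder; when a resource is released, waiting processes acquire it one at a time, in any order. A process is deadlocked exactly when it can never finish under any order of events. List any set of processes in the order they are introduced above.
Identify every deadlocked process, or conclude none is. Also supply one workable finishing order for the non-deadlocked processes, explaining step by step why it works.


Deadlocked: task-8 and task-2.
Key observation: the knot is the closed ring of waits task-8 -> task-2 -> task-8; no other process is dragged down with it.
One completion order for the rest: task-1, task-6, task-3, task-5.
Verifying each step:
  task-1 waits on nothing -> runs at once and releases L19 and L1
  task-6 waits on nothing -> runs at once and releases L11 and L20
  task-3: everything it awaited (L1) is free; runs, freeing L14
  task-5 waits on nothing -> runs at once and releases L16 and L3


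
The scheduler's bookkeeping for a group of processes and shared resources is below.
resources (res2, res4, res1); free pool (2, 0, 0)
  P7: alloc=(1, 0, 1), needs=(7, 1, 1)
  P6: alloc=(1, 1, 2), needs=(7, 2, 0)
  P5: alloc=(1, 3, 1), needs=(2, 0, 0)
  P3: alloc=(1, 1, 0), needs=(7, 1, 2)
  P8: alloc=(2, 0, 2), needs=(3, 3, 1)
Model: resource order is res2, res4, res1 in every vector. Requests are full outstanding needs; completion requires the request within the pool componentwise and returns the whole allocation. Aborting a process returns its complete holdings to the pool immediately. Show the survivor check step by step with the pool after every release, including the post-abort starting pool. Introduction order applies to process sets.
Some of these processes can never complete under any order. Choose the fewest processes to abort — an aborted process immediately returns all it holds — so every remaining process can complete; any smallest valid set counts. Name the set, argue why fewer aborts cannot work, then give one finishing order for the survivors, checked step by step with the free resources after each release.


Minimum abort set: P7 and P3.
Key observation: P6 had no path to completion before; after the abort of P7 and P3 ((2, 1, 1) returned), step 3 is where it fits.
No one abort is enough; case by case: P7 alone leaves P6 blocked (short on res2); P6 alone leaves P7 blocked (short on res2); P5 alone leaves P7 blocked (short on res2); P3 alone leaves P7 blocked (short on res2); P8 alone leaves P7 blocked (short on res2).
The survivors complete as P5, P8, P6. Step-by-step check (starting from the post-abort pool):
  pool = (4, 1, 1)
  run P5 (needs (2, 0, 0), free (4, 1, 1)); after release of (1, 3, 1) the pool is (5, 4, 2)
  run P8 (needs (3, 3, 1), free (5, 4, 2)); after release of (2, 0, 2) the pool is (7, 4, 4)
  run P6 (needs (7, 2, 0), free (7, 4, 4)); after release of (1, 1, 2) the pool is (8, 5, 6)


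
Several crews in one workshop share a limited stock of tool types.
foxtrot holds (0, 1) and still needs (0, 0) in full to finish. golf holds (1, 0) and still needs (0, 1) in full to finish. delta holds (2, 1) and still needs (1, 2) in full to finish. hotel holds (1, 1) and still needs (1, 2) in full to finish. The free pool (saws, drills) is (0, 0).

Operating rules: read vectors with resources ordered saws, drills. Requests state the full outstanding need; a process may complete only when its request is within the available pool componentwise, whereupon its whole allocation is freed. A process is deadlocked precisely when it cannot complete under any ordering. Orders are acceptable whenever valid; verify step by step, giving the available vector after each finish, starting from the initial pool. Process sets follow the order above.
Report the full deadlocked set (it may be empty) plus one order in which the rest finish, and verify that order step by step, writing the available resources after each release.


The deadlocked set is delta and hotel.
Key observation: the pool after foxtrot, golf is (1, 1); every surviving request exceeds it in drills, so progress ends there.
A valid finishing order for the others: foxtrot, golf. Check, step by step:
  pool = (0, 0)
  run foxtrot (needs (0, 0), free (0, 0)); after release of (0, 1) the pool is (0, 1)
  run golf (needs (0, 1), free (0, 1)); after release of (1, 0) the pool is (1, 1)
The blocked processes can never fit:
  blocked: delta wants (1, 2), pool (1, 1) — not enough drills
  blocked: hotel wants (1, 2), pool (1, 1) — not enough drills


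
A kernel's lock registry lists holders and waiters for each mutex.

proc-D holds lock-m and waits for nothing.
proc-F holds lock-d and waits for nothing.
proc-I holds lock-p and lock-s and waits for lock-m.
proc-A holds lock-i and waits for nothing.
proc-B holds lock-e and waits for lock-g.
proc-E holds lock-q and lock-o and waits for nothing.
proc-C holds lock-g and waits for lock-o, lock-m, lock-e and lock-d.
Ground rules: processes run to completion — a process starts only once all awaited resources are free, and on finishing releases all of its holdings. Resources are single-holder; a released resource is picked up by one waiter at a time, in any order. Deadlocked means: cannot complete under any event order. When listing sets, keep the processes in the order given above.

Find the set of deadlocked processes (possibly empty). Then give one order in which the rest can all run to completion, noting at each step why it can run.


Deadlocked: proc-B and proc-C.
Key observation: the loop proc-B -> proc-C -> proc-B blocks itself forever; no other process is dragged down with it.
One completion order for the rest: proc-D, proc-I, proc-E, proc-F, proc-A.
Step-by-step check:
  run proc-D (it waits on nothing); releases lock-m
  run proc-I (all its waits — lock-m — are resolved); releases lock-p and lock-s
  run proc-E (it waits on nothing); releases lock-q and lock-o
  run proc-F (it waits on nothing); releases lock-d
  run proc-A (it waits on nothing); releases lock-i


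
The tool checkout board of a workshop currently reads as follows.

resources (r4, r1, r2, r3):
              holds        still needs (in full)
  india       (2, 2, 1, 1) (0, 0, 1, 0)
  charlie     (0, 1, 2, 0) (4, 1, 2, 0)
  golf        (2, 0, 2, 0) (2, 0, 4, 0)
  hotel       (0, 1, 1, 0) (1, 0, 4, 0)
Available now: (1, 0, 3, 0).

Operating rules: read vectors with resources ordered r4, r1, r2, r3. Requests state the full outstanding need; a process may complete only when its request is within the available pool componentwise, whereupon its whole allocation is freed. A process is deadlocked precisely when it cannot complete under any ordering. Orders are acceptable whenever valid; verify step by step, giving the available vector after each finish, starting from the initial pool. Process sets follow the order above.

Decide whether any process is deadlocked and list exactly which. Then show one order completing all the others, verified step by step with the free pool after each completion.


Nothing here is deadlocked.
Key observation: there is always a runnable process — india first — so the state unwinds completely.
The rest can finish in the order india, golf, charlie, hotel. Check, step by step:
  pool = (1, 0, 3, 0)
  india: need (0, 0, 1, 0) fits (1, 0, 3, 0); releases (2, 2, 1, 1), pool now (3, 2, 4, 1)
  golf: need (2, 0, 4, 0) fits (3, 2, 4, 1); releases (2, 0, 2, 0), pool now (5, 2, 6, 1)
  charlie: need (4, 1, 2, 0) fits (5, 2, 6, 1); releases (0, 1, 2, 0), pool now (5, 3, 8, 1)
  hotel: need (1, 0, 4, 0) fits (5, 3, 8, 1); releases (0, 1, 1, 0), pool now (5, 4, 9, 1)


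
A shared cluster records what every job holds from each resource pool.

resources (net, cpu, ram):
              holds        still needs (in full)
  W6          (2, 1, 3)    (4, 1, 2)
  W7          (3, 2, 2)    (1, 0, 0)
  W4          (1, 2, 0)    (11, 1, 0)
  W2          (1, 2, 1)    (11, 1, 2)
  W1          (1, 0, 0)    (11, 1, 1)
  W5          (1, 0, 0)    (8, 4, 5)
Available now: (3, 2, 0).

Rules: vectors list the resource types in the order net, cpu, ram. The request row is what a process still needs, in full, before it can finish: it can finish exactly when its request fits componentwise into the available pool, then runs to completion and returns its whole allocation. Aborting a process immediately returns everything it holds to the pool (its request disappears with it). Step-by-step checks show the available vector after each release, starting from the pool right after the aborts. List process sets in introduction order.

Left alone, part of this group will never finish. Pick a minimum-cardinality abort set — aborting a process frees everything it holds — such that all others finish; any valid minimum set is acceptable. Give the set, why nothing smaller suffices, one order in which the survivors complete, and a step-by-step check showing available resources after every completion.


Abort W2 and W1.
Key observation: the deadlocked W4 becomes finishable only because W2 and W1 released (2, 2, 1); it completes at step 4 below.
Minimality, checking each single-abort alternative: W6 alone leaves W4 blocked (short on net); W7 alone leaves W4 blocked (short on net); W4 alone leaves W2 blocked (short on net); W2 alone leaves W4 blocked (short on net); W1 alone leaves W4 blocked (short on net); W5 alone leaves W4 blocked (short on net).
The survivors complete as W7, W6, W5, W4. Step-by-step check (starting from the post-abort pool):
  pool = (5, 4, 1)
  W7: need (1, 0, 0) fits (5, 4, 1); releases (3, 2, 2), pool now (8, 6, 3)
  W6: need (4, 1, 2) fits (8, 6, 3); releases (2, 1, 3), pool now (10, 7, 6)
  W5: need (8, 4, 5) fits (10, 7, 6); releases (1, 0, 0), pool now (11, 7, 6)
  W4: need (11, 1, 0) fits (11, 7, 6); releases (1, 2, 0), pool now (12, 9, 6)
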